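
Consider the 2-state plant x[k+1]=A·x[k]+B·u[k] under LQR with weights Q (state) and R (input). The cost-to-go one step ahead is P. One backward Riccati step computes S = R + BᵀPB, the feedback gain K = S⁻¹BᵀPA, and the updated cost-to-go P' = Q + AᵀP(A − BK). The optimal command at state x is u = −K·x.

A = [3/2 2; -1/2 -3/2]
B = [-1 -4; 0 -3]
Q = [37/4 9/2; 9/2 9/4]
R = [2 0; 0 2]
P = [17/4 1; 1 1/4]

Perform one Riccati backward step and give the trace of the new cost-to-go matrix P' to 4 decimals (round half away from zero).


12.0078

BᵀP = [-4.2500 -1.0000; -20.0000 -4.7500]
S = R + BᵀPB = [2 0; 0 2] + [4.2500 20.0000; 20.0000 94.2500] = [6.2500 20.0000; 20.0000 96.2500]
BᵀPA = [-5.8750 -7.0000; -27.6250 -32.8750]
K = S⁻¹·BᵀPA = [-0.0643 -0.0806; -0.2736 -0.3248]
A−BK = [0.3411 0.6202; -1.3209 -2.4744]
AᵀP(A−BK) = [0.1876 0.2411; 0.2411 0.3202]
P' = Q + AᵀP(A−BK) = [9.4376 4.7411; 4.7411 2.5702]
tr(P') = 12.0078


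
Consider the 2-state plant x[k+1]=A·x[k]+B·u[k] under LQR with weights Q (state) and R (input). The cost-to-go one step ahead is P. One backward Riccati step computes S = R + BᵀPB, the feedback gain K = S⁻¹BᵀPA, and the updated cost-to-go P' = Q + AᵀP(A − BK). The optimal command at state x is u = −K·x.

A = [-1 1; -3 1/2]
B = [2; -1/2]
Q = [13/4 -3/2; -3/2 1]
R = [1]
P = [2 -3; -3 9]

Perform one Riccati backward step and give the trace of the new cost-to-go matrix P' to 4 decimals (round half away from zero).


BᵀP = [5.5000 -10.5000]
S = R + BᵀPB = [1] + [16.2500] = [17.2500]
BᵀPA = [26.0000 0.2500]
K = S⁻¹·BᵀPA = [1.5072 0.0145]
A−BK = [-4.0145 0.9710; -2.2464 0.5072]
AᵀP(A−BK) = [25.8116 -5.3768; -5.3768 1.2464]
P' = Q + AᵀP(A−BK) = [29.0616 -6.8768; -6.8768 2.2464]
tr(P') = 31.3080

31.3080


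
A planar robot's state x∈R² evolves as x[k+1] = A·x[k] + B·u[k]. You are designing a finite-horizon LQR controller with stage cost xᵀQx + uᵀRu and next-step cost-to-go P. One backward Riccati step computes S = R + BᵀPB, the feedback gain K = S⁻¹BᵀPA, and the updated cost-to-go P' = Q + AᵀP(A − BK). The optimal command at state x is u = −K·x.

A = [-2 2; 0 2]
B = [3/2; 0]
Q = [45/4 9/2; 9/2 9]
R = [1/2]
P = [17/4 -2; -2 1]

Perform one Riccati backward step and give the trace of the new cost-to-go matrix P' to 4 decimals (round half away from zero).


21.5668

BᵀP = [6.3750 -3.0000]
S = R + BᵀPB = [1/2] + [9.5625] = [10.0625]
BᵀPA = [-12.7500 6.7500]
K = S⁻¹·BᵀPA = [-1.2671 0.6708]
A−BK = [-0.0994 0.9938; 0.0000 2.0000]
AᵀP(A−BK) = [0.8447 -0.4472; -0.4472 0.4720]
P' = Q + AᵀP(A−BK) = [12.0947 4.0528; 4.0528 9.4720]
tr(P') = 21.5668


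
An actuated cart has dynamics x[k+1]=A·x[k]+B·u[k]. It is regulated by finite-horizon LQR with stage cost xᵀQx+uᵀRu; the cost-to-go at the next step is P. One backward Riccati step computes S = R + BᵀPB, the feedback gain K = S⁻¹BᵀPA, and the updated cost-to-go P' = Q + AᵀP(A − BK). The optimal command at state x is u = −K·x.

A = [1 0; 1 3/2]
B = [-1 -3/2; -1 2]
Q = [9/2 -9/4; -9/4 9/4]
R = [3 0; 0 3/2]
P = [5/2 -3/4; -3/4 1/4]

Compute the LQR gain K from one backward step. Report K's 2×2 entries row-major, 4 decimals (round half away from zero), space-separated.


BᵀP = [-1.7500 0.5000; -5.2500 1.6250]
S = R + BᵀPB = [3 0; 0 3/2] + [1.2500 3.6250; 3.6250 11.1250] = [4.2500 3.6250; 3.6250 12.6250]
BᵀPA = [-1.2500 0.7500; -3.6250 2.4375]
K = S⁻¹·BᵀPA = [-0.0652 0.0156; -0.2684 0.1886]
A−BK = [0.5322 0.2985; 1.4717 1.1384]
AᵀP(A−BK) = [0.1955 -0.0469; -0.0469 0.0911]
P' = Q + AᵀP(A−BK) = [4.6955 -2.2969; -2.2969 2.3411]
tr(P') = 7.0366

-0.0652 0.0156 -0.2684 0.1886


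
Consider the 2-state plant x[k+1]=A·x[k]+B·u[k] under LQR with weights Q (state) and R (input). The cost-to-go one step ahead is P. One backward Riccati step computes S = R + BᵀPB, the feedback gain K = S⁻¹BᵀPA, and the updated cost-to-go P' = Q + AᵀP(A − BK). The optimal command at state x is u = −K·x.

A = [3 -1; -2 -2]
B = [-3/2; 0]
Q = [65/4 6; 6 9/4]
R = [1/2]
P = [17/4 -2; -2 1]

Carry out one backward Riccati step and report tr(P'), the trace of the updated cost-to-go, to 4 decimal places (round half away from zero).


22.2516

BᵀP = [-6.3750 3.0000]
S = R + BᵀPB = [1/2] + [9.5625] = [10.0625]
BᵀPA = [-25.1250 0.3750]
K = S⁻¹·BᵀPA = [-2.4969 0.0373]
A−BK = [-0.7453 -0.9441; -2.0000 -2.0000]
AᵀP(A−BK) = [3.5155 0.1863; 0.1863 0.2360]
P' = Q + AᵀP(A−BK) = [19.7655 6.1863; 6.1863 2.4860]
tr(P') = 22.2516


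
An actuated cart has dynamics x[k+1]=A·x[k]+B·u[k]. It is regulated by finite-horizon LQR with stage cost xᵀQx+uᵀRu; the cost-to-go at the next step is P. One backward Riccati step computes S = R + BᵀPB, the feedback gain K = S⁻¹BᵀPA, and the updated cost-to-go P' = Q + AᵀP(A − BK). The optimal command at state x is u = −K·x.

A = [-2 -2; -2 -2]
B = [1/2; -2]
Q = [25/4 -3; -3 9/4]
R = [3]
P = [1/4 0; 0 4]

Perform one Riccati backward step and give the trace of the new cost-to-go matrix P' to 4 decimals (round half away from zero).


BᵀP = [0.1250 -8.0000]
S = R + BᵀPB = [3] + [16.0625] = [19.0625]
BᵀPA = [15.7500 15.7500]
K = S⁻¹·BᵀPA = [0.8262 0.8262]
A−BK = [-2.4131 -2.4131; -0.3475 -0.3475]
AᵀP(A−BK) = [3.9869 3.9869; 3.9869 3.9869]
P' = Q + AᵀP(A−BK) = [10.2369 0.9869; 0.9869 6.2369]
tr(P') = 16.4738

16.4738


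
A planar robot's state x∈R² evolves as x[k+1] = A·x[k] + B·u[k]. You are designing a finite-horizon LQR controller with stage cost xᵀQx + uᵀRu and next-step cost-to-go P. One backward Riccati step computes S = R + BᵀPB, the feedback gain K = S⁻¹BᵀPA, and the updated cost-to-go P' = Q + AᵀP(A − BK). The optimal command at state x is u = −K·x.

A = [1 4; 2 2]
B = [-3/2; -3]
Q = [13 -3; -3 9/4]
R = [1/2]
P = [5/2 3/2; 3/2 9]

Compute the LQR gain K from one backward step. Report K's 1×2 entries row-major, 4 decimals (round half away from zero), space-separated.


BᵀP = [-8.2500 -29.2500]
S = R + BᵀPB = [1/2] + [100.1250] = [100.6250]
BᵀPA = [-66.7500 -91.5000]
K = S⁻¹·BᵀPA = [-0.6634 -0.9093]
A−BK = [0.0050 2.6360; 0.0099 -0.7280]
AᵀP(A−BK) = [0.2211 0.3031; 0.3031 16.7975]
P' = Q + AᵀP(A−BK) = [13.2211 -2.6969; -2.6969 19.0475]
tr(P') = 32.2686

-0.6634 -0.9093


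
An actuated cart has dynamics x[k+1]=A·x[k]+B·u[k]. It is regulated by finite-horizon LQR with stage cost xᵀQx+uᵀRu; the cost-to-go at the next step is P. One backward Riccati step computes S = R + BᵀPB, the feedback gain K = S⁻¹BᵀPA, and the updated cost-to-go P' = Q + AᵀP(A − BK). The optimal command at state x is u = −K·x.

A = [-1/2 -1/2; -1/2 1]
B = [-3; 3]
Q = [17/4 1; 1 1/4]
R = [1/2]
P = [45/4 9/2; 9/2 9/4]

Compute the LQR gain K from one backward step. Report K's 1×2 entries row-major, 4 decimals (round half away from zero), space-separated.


0.3293 0.0823

BᵀP = [-20.2500 -6.7500]
S = R + BᵀPB = [1/2] + [40.5000] = [41.0000]
BᵀPA = [13.5000 3.3750]
K = S⁻¹·BᵀPA = [0.3293 0.0823]
A−BK = [0.4878 -0.2530; -1.4878 0.7530]
AᵀP(A−BK) = [1.1799 -0.5488; -0.5488 0.2847]
P' = Q + AᵀP(A−BK) = [5.4299 0.4512; 0.4512 0.5347]
tr(P') = 5.9646


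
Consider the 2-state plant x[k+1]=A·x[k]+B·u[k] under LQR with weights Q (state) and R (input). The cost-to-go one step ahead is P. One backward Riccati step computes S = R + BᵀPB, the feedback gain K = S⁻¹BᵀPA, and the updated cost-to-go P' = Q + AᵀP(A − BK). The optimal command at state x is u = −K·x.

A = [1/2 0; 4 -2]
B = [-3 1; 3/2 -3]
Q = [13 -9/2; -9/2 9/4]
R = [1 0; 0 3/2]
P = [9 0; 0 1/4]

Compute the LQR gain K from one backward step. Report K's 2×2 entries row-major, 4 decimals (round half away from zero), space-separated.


-0.4235 0.1247 -0.8166 0.3927

BᵀP = [-27.0000 0.3750; 9.0000 -0.7500]
S = R + BᵀPB = [1 0; 0 3/2] + [81.5625 -28.1250; -28.1250 11.2500] = [82.5625 -28.1250; -28.1250 12.7500]
BᵀPA = [-12.0000 -0.7500; 1.5000 1.5000]
K = S⁻¹·BᵀPA = [-0.4235 0.1247; -0.8166 0.3927]
A−BK = [0.0460 -0.0186; 2.1856 -1.0090]
AᵀP(A−BK) = [2.3928 -1.0928; -1.0928 0.5045]
P' = Q + AᵀP(A−BK) = [15.3928 -5.5928; -5.5928 2.7545]
tr(P') = 18.1473


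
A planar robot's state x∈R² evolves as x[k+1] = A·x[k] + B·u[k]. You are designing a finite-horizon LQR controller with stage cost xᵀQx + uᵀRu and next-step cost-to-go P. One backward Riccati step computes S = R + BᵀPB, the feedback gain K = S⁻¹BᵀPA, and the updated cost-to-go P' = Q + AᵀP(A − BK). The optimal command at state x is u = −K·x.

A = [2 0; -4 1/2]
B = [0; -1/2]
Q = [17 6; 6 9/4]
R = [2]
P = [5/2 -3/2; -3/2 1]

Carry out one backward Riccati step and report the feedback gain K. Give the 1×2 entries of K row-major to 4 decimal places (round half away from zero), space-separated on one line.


BᵀP = [0.7500 -0.5000]
S = R + BᵀPB = [2] + [0.2500] = [2.2500]
BᵀPA = [3.5000 -0.2500]
K = S⁻¹·BᵀPA = [1.5556 -0.1111]
A−BK = [2.0000 0.0000; -3.2222 0.4444]
AᵀP(A−BK) = [44.5556 -3.1111; -3.1111 0.2222]
P' = Q + AᵀP(A−BK) = [61.5556 2.8889; 2.8889 2.4722]
tr(P') = 64.0278

1.5556 -0.1111


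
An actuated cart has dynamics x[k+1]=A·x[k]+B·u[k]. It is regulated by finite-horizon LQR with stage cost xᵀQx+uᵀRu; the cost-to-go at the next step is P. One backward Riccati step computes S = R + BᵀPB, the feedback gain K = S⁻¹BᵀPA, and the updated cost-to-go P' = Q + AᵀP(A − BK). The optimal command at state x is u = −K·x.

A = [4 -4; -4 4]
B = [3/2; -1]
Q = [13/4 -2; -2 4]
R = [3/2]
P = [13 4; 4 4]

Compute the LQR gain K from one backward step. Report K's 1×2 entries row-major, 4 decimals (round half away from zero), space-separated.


2.3736 -2.3736

BᵀP = [15.5000 2.0000]
S = R + BᵀPB = [3/2] + [21.2500] = [22.7500]
BᵀPA = [54.0000 -54.0000]
K = S⁻¹·BᵀPA = [2.3736 -2.3736]
A−BK = [0.4396 -0.4396; -1.6264 1.6264]
AᵀP(A−BK) = [15.8242 -15.8242; -15.8242 15.8242]
P' = Q + AᵀP(A−BK) = [19.0742 -17.8242; -17.8242 19.8242]
tr(P') = 38.8984


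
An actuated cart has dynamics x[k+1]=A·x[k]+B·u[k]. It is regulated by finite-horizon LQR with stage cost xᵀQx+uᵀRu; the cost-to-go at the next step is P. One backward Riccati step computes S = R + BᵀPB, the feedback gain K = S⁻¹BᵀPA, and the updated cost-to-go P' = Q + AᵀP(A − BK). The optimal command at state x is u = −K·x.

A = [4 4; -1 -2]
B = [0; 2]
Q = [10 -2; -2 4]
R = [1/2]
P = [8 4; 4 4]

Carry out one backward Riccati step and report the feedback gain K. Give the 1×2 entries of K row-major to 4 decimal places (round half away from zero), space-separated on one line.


BᵀP = [8.0000 8.0000]
S = R + BᵀPB = [1/2] + [16.0000] = [16.5000]
BᵀPA = [24.0000 16.0000]
K = S⁻¹·BᵀPA = [1.4545 0.9697]
A−BK = [4.0000 4.0000; -3.9091 -3.9394]
AᵀP(A−BK) = [65.0909 64.7273; 64.7273 64.4848]
P' = Q + AᵀP(A−BK) = [75.0909 62.7273; 62.7273 68.4848]
tr(P') = 143.5758

1.4545 0.9697


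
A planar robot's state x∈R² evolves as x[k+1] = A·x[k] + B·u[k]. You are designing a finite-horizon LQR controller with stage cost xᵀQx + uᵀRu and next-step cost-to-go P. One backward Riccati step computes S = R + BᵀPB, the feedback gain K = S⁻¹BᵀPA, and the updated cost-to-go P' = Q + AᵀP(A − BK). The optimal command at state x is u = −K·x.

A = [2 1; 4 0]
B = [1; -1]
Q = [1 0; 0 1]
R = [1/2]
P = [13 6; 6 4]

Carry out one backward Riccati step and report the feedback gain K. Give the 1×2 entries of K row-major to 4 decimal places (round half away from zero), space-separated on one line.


4.0000 1.2727

BᵀP = [7.0000 2.0000]
S = R + BᵀPB = [1/2] + [5.0000] = [5.5000]
BᵀPA = [22.0000 7.0000]
K = S⁻¹·BᵀPA = [4.0000 1.2727]
A−BK = [-2.0000 -0.2727; 8.0000 1.2727]
AᵀP(A−BK) = [124.0000 22.0000; 22.0000 4.0909]
P' = Q + AᵀP(A−BK) = [125.0000 22.0000; 22.0000 5.0909]
tr(P') = 130.0909


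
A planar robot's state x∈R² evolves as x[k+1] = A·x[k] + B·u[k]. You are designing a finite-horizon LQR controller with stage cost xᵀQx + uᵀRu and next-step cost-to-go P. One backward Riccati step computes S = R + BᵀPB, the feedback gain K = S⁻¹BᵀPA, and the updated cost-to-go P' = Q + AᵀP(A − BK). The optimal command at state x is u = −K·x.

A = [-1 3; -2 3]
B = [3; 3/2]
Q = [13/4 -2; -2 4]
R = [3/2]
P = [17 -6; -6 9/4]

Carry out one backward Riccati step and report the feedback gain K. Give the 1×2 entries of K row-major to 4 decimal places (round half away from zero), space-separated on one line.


-0.1208 0.7780

BᵀP = [42.0000 -14.6250]
S = R + BᵀPB = [3/2] + [104.0625] = [105.5625]
BᵀPA = [-12.7500 82.1250]
K = S⁻¹·BᵀPA = [-0.1208 0.7780]
A−BK = [-0.6377 0.6661; -1.8188 1.8330]
AᵀP(A−BK) = [0.4600 -0.5808; -0.5808 1.3588]
P' = Q + AᵀP(A−BK) = [3.7100 -2.5808; -2.5808 5.3588]
tr(P') = 9.0688


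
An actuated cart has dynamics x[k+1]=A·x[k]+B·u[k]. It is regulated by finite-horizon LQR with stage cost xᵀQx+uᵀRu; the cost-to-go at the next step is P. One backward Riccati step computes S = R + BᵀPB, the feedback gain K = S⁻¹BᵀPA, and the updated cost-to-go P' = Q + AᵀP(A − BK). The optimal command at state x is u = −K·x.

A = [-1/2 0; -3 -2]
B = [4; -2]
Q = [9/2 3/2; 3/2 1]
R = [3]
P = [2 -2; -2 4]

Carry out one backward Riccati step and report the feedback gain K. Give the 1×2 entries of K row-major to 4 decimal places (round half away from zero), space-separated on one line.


BᵀP = [12.0000 -16.0000]
S = R + BᵀPB = [3] + [80.0000] = [83.0000]
BᵀPA = [42.0000 32.0000]
K = S⁻¹·BᵀPA = [0.5060 0.3855]
A−BK = [-2.5241 -1.5422; -1.9880 -1.2289]
AᵀP(A−BK) = [9.2470 5.8072; 5.8072 3.6627]
P' = Q + AᵀP(A−BK) = [13.7470 7.3072; 7.3072 4.6627]
tr(P') = 18.4096

0.5060 0.3855


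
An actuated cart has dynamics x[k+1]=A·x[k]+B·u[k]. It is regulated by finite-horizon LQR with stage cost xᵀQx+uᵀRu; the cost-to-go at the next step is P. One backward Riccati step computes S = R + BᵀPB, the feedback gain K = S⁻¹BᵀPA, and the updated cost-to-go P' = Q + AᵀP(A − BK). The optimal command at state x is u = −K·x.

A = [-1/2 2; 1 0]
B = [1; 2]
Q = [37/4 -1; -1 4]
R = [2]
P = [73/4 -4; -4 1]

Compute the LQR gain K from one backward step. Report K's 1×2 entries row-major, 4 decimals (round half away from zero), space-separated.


BᵀP = [10.2500 -2.0000]
S = R + BᵀPB = [2] + [6.2500] = [8.2500]
BᵀPA = [-7.1250 20.5000]
K = S⁻¹·BᵀPA = [-0.8636 2.4848]
A−BK = [0.3636 -0.4848; 2.7273 -4.9697]
AᵀP(A−BK) = [3.4091 -8.5455; -8.5455 22.0606]
P' = Q + AᵀP(A−BK) = [12.6591 -9.5455; -9.5455 26.0606]
tr(P') = 38.7197

-0.8636 2.4848


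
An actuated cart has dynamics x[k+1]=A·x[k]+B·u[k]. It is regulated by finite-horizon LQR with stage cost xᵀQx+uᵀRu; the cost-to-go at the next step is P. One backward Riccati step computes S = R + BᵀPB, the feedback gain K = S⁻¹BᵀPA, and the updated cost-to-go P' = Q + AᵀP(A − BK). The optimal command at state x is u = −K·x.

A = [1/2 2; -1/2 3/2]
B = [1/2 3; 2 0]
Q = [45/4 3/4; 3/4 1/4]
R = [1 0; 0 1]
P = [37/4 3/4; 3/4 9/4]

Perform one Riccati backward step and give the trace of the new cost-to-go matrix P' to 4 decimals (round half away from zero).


BᵀP = [6.1250 4.8750; 27.7500 2.2500]
S = R + BᵀPB = [1 0; 0 1] + [12.8125 18.3750; 18.3750 83.2500] = [13.8125 18.3750; 18.3750 84.2500]
BᵀPA = [0.6250 19.5625; 12.7500 58.8750]
K = S⁻¹·BᵀPA = [-0.2199 0.6856; 0.1993 0.5493]
A−BK = [0.0121 0.0093; -0.0603 0.1289]
AᵀP(A−BK) = [0.0965 -0.0570; -0.0570 0.8117]
P' = Q + AᵀP(A−BK) = [11.3465 0.6930; 0.6930 1.0617]
tr(P') = 12.4082

12.4082


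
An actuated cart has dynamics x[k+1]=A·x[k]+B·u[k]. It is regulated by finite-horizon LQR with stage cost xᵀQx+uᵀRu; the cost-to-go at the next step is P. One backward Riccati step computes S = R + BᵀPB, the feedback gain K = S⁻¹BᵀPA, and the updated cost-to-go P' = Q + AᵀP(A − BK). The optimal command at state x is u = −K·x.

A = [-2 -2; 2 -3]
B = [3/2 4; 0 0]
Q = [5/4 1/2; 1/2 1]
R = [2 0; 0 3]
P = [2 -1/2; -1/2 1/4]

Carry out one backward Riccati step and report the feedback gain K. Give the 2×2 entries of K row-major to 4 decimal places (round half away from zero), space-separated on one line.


-0.2695 -0.1347 -0.4790 -0.2395

BᵀP = [3.0000 -0.7500; 8.0000 -2.0000]
S = R + BᵀPB = [2 0; 0 3] + [4.5000 12.0000; 12.0000 32.0000] = [6.5000 12.0000; 12.0000 35.0000]
BᵀPA = [-7.5000 -3.7500; -20.0000 -10.0000]
K = S⁻¹·BᵀPA = [-0.2695 -0.1347; -0.4790 -0.2395]
A−BK = [0.3204 -0.8398; 2.0000 -3.0000]
AᵀP(A−BK) = [1.3982 -0.3009; -0.3009 1.3496]
P' = Q + AᵀP(A−BK) = [2.6482 0.1991; 0.1991 2.3496]
tr(P') = 4.9978


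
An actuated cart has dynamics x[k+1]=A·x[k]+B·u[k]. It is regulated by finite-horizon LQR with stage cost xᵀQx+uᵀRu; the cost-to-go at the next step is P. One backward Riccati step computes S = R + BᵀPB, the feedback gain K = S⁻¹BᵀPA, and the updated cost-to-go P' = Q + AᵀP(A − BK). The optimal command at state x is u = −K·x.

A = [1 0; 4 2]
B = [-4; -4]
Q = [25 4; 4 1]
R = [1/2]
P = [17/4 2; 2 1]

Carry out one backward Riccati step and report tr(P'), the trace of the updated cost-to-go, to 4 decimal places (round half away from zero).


26.4857

BᵀP = [-25.0000 -12.0000]
S = R + BᵀPB = [1/2] + [148.0000] = [148.5000]
BᵀPA = [-73.0000 -24.0000]
K = S⁻¹·BᵀPA = [-0.4916 -0.1616]
A−BK = [-0.9663 -0.6465; 2.0337 1.3535]
AᵀP(A−BK) = [0.3645 0.2020; 0.2020 0.1212]
P' = Q + AᵀP(A−BK) = [25.3645 4.2020; 4.2020 1.1212]
tr(P') = 26.4857


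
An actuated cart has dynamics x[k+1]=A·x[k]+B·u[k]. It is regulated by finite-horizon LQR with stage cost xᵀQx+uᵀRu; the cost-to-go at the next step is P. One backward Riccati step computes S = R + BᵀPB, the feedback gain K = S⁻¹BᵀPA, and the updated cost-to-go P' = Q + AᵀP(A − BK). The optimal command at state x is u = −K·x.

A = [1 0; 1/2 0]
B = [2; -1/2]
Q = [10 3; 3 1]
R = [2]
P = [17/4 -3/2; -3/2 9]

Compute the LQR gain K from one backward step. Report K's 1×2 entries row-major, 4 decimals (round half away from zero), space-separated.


0.2268 0.0000

BᵀP = [9.2500 -7.5000]
S = R + BᵀPB = [2] + [22.2500] = [24.2500]
BᵀPA = [5.5000 0.0000]
K = S⁻¹·BᵀPA = [0.2268 0.0000]
A−BK = [0.5464 0.0000; 0.6134 0.0000]
AᵀP(A−BK) = [3.7526 0.0000; 0.0000 0.0000]
P' = Q + AᵀP(A−BK) = [13.7526 3.0000; 3.0000 1.0000]
tr(P') = 14.7526


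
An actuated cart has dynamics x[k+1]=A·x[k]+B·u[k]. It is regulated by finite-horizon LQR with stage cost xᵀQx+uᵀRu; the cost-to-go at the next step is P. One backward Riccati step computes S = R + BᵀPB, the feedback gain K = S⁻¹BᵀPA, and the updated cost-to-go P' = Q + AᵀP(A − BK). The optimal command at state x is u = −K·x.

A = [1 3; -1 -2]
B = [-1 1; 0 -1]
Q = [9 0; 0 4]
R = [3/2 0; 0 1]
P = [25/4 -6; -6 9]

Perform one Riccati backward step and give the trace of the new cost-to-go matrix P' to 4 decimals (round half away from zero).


19.0817

BᵀP = [-6.2500 6.0000; 12.2500 -15.0000]
S = R + BᵀPB = [3/2 0; 0 1] + [6.2500 -12.2500; -12.2500 27.2500] = [7.7500 -12.2500; -12.2500 28.2500]
BᵀPA = [-12.2500 -30.7500; 27.2500 66.7500]
K = S⁻¹·BᵀPA = [-0.1779 -0.7405; 0.8875 2.0417]
A−BK = [-0.0653 0.2178; -0.1125 0.0417]
AᵀP(A−BK) = [0.8875 2.0417; 2.0417 5.1942]
P' = Q + AᵀP(A−BK) = [9.8875 2.0417; 2.0417 9.1942]
tr(P') = 19.0817


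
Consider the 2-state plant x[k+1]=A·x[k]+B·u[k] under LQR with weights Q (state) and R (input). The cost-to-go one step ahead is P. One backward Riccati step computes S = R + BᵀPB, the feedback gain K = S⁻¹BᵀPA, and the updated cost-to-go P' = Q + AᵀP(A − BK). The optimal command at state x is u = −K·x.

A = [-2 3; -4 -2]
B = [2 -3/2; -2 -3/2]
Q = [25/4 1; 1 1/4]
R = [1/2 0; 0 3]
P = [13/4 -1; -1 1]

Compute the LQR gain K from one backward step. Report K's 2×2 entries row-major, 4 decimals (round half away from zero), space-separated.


BᵀP = [8.5000 -4.0000; -3.3750 0.0000]
S = R + BᵀPB = [1/2 0; 0 3] + [25.0000 -6.7500; -6.7500 5.0625] = [25.5000 -6.7500; -6.7500 8.0625]
BᵀPA = [-1.0000 33.5000; 6.7500 -10.1250]
K = S⁻¹·BᵀPA = [0.2343 1.2607; 1.0334 -0.2004]
A−BK = [-0.9186 0.1781; -1.9813 0.2209]
AᵀP(A−BK) = [6.2589 -0.8869; -0.8869 0.9883]
P' = Q + AᵀP(A−BK) = [12.5089 0.1131; 0.1131 1.2383]
tr(P') = 13.7472

0.2343 1.2607 1.0334 -0.2004


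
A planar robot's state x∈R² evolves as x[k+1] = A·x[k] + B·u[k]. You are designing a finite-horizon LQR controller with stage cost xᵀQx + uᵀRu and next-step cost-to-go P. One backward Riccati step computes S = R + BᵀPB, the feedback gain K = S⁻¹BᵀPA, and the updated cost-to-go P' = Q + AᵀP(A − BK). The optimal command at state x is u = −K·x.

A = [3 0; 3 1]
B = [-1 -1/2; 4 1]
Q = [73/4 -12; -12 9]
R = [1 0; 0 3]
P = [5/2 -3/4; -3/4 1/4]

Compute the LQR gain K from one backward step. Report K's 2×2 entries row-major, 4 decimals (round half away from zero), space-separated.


-0.7933 0.1252 -0.1200 0.0133

BᵀP = [-5.5000 1.7500; -2.0000 0.6250]
S = R + BᵀPB = [1 0; 0 3] + [12.5000 4.5000; 4.5000 1.6250] = [13.5000 4.5000; 4.5000 4.6250]
BᵀPA = [-11.2500 1.7500; -4.1250 0.6250]
K = S⁻¹·BᵀPA = [-0.7933 0.1252; -0.1200 0.0133]
A−BK = [2.1467 0.1319; 6.2933 0.4859]
AᵀP(A−BK) = [1.8300 -0.0367; -0.0367 0.0226]
P' = Q + AᵀP(A−BK) = [20.0800 -12.0367; -12.0367 9.0226]
tr(P') = 29.1026


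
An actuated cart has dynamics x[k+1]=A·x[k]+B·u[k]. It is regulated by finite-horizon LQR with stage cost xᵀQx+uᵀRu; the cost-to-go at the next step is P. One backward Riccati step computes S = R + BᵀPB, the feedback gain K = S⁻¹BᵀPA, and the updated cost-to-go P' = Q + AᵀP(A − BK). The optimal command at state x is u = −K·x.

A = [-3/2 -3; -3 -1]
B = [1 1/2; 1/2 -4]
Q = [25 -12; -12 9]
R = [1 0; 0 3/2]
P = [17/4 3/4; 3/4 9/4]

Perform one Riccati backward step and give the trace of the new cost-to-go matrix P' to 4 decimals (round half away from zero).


44.2028

BᵀP = [4.6250 1.8750; -0.8750 -8.6250]
S = R + BᵀPB = [1 0; 0 3/2] + [5.5625 -5.1875; -5.1875 34.0625] = [6.5625 -5.1875; -5.1875 35.5625]
BᵀPA = [-12.5625 -15.7500; 27.1875 11.2500]
K = S⁻¹·BᵀPA = [-1.4807 -2.4301; 0.5485 -0.0381]
A−BK = [-0.2936 -0.5508; -0.0656 0.0625]
AᵀP(A−BK) = [3.0486 4.2582; 4.2582 7.1542]
P' = Q + AᵀP(A−BK) = [28.0486 -7.7418; -7.7418 16.1542]
tr(P') = 44.2028


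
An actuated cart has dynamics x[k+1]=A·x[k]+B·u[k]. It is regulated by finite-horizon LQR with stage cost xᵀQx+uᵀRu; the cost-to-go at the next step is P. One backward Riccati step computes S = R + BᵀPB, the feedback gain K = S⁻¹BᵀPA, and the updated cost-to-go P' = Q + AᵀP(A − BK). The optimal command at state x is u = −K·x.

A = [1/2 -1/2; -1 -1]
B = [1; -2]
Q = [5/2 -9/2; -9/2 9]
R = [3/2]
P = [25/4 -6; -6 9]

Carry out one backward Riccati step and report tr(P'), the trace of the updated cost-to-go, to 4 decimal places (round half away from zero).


13.1633

BᵀP = [18.2500 -24.0000]
S = R + BᵀPB = [3/2] + [66.2500] = [67.7500]
BᵀPA = [33.1250 14.8750]
K = S⁻¹·BᵀPA = [0.4889 0.2196]
A−BK = [0.0111 -0.7196; -0.0221 -0.5609]
AᵀP(A−BK) = [0.3667 0.1647; 0.1647 1.2966]
P' = Q + AᵀP(A−BK) = [2.8667 -4.3353; -4.3353 10.2966]
tr(P') = 13.1633


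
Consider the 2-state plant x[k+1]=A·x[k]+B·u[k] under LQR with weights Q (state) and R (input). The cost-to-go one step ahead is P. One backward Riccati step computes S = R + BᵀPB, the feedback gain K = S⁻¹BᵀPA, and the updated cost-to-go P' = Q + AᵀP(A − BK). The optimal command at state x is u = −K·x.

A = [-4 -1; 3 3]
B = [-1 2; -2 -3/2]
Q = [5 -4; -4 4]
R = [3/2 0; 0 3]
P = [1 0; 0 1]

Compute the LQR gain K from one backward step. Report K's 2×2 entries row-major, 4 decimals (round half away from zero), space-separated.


BᵀP = [-1.0000 -2.0000; 2.0000 -1.5000]
S = R + BᵀPB = [3/2 0; 0 3] + [5.0000 1.0000; 1.0000 6.2500] = [6.5000 1.0000; 1.0000 9.2500]
BᵀPA = [-2.0000 -5.0000; -12.5000 -6.5000]
K = S⁻¹·BᵀPA = [-0.1015 -0.6723; -1.3404 -0.6300]
A−BK = [-1.4207 -0.4123; 0.7865 0.7104]
AᵀP(A−BK) = [8.0423 3.7801; 3.7801 2.5433]
P' = Q + AᵀP(A−BK) = [13.0423 -0.2199; -0.2199 6.5433]
tr(P') = 19.5856

-0.1015 -0.6723 -1.3404 -0.6300


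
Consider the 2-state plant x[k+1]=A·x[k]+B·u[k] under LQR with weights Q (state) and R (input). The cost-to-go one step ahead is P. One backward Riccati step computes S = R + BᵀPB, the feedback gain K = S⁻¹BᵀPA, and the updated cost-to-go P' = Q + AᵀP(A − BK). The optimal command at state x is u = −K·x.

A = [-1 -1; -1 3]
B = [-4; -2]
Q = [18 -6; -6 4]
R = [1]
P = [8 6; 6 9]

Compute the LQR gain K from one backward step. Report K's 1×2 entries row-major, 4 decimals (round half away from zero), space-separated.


0.3295 -0.3142

BᵀP = [-44.0000 -42.0000]
S = R + BᵀPB = [1] + [260.0000] = [261.0000]
BᵀPA = [86.0000 -82.0000]
K = S⁻¹·BᵀPA = [0.3295 -0.3142]
A−BK = [0.3180 -2.2567; -0.3410 2.3716]
AᵀP(A−BK) = [0.6628 -3.9808; -3.9808 27.2375]
P' = Q + AᵀP(A−BK) = [18.6628 -9.9808; -9.9808 31.2375]
tr(P') = 49.9004


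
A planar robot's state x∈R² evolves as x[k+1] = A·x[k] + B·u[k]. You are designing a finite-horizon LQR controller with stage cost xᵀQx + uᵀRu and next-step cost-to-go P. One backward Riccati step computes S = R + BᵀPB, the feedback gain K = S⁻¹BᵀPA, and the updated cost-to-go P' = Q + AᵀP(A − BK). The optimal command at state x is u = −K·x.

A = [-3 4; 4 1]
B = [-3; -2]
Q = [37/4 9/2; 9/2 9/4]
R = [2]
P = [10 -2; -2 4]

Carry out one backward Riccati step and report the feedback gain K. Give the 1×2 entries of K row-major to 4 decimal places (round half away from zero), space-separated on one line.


0.8333 -1.2619

BᵀP = [-26.0000 -2.0000]
S = R + BᵀPB = [2] + [82.0000] = [84.0000]
BᵀPA = [70.0000 -106.0000]
K = S⁻¹·BᵀPA = [0.8333 -1.2619]
A−BK = [-0.5000 0.2143; 5.6667 -1.5238]
AᵀP(A−BK) = [143.6667 -41.6667; -41.6667 14.2381]
P' = Q + AᵀP(A−BK) = [152.9167 -37.1667; -37.1667 16.4881]
tr(P') = 169.4048


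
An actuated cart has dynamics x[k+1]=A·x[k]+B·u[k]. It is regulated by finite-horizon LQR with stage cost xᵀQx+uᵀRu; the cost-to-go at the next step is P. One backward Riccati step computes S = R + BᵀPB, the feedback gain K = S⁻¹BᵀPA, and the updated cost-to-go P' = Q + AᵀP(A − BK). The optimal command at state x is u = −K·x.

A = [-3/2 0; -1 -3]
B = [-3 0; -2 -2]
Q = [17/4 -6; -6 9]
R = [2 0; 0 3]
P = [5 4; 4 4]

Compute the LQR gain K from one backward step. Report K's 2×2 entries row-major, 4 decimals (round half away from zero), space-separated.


0.4627 0.3536 0.0786 0.5187

BᵀP = [-23.0000 -20.0000; -8.0000 -8.0000]
S = R + BᵀPB = [2 0; 0 3] + [109.0000 40.0000; 40.0000 16.0000] = [111.0000 40.0000; 40.0000 19.0000]
BᵀPA = [54.5000 60.0000; 20.0000 24.0000]
K = S⁻¹·BᵀPA = [0.4627 0.3536; 0.0786 0.5187]
A−BK = [-0.1120 1.0609; 0.0825 -1.2554]
AᵀP(A−BK) = [0.4627 0.3536; 0.3536 2.3340]
P' = Q + AᵀP(A−BK) = [4.7127 -5.6464; -5.6464 11.3340]
tr(P') = 16.0467


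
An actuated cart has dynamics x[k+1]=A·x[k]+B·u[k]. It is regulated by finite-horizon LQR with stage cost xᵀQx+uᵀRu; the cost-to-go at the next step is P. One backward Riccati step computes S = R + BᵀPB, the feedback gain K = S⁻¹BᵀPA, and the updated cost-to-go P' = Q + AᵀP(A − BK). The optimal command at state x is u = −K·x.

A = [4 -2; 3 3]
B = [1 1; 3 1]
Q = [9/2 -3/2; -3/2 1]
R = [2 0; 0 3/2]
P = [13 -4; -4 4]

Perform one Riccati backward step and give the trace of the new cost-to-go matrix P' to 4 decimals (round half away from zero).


62.1519

BᵀP = [1.0000 8.0000; 9.0000 0.0000]
S = R + BᵀPB = [2 0; 0 3/2] + [25.0000 9.0000; 9.0000 9.0000] = [27.0000 9.0000; 9.0000 10.5000]
BᵀPA = [28.0000 22.0000; 36.0000 -18.0000]
K = S⁻¹·BᵀPA = [-0.1481 1.9407; 3.5556 -3.3778]
A−BK = [0.5926 -0.5630; -0.1111 0.5556]
AᵀP(A−BK) = [24.1481 -24.7407; -24.7407 32.5037]
P' = Q + AᵀP(A−BK) = [28.6481 -26.2407; -26.2407 33.5037]
tr(P') = 62.1519


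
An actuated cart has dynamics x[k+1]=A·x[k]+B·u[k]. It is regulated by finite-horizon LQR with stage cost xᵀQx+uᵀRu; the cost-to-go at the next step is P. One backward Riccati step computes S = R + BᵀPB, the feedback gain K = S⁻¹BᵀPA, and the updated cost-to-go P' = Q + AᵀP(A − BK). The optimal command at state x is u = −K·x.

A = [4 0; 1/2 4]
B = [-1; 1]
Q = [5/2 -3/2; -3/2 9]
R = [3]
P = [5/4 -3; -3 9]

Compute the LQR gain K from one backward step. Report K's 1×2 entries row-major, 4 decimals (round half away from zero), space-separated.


BᵀP = [-4.2500 12.0000]
S = R + BᵀPB = [3] + [16.2500] = [19.2500]
BᵀPA = [-11.0000 48.0000]
K = S⁻¹·BᵀPA = [-0.5714 2.4935]
A−BK = [3.4286 2.4935; 1.0714 1.5065]
AᵀP(A−BK) = [3.9643 -2.5714; -2.5714 24.3117]
P' = Q + AᵀP(A−BK) = [6.4643 -4.0714; -4.0714 33.3117]
tr(P') = 39.7760

-0.5714 2.4935


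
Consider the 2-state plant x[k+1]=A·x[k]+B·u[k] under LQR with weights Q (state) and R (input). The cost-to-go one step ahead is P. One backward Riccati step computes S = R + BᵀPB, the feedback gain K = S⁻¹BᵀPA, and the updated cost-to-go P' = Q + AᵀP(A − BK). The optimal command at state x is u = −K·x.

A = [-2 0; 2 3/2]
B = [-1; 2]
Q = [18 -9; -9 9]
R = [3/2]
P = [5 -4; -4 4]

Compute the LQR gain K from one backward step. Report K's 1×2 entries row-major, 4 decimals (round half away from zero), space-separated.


BᵀP = [-13.0000 12.0000]
S = R + BᵀPB = [3/2] + [37.0000] = [38.5000]
BᵀPA = [50.0000 18.0000]
K = S⁻¹·BᵀPA = [1.2987 0.4675]
A−BK = [-0.7013 0.4675; -0.5974 0.5649]
AᵀP(A−BK) = [3.0649 0.6234; 0.6234 0.5844]
P' = Q + AᵀP(A−BK) = [21.0649 -8.3766; -8.3766 9.5844]
tr(P') = 30.6494

1.2987 0.4675


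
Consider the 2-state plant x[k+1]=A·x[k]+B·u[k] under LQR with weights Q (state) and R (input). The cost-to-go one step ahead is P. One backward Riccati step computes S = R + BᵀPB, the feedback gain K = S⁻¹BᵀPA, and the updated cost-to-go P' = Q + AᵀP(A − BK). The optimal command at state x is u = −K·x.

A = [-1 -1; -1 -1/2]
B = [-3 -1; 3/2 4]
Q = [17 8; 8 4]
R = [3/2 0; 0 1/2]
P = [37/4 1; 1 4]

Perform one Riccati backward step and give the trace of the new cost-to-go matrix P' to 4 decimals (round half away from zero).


21.7276

BᵀP = [-26.2500 3.0000; -5.2500 15.0000]
S = R + BᵀPB = [3/2 0; 0 1/2] + [83.2500 38.2500; 38.2500 65.2500] = [84.7500 38.2500; 38.2500 65.7500]
BᵀPA = [23.2500 24.7500; -9.7500 -2.2500]
K = S⁻¹·BᵀPA = [0.4628 0.4170; -0.4175 -0.2768]
A−BK = [-0.0292 -0.0259; -0.0241 -0.0183]
AᵀP(A−BK) = [0.4200 0.3571; 0.3571 0.3076]
P' = Q + AᵀP(A−BK) = [17.4200 8.3571; 8.3571 4.3076]
tr(P') = 21.7276


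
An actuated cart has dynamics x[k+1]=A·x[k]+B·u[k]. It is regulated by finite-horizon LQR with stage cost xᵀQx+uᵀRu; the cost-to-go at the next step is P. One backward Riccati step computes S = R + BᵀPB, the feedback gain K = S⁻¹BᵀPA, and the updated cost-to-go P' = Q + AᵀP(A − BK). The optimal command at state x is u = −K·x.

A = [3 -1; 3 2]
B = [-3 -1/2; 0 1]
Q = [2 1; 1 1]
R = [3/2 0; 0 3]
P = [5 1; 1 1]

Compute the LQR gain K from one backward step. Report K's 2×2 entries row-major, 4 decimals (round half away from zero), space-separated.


-1.2178 0.1522 0.5835 0.4271

BᵀP = [-15.0000 -3.0000; -1.5000 0.5000]
S = R + BᵀPB = [3/2 0; 0 3] + [45.0000 4.5000; 4.5000 1.2500] = [46.5000 4.5000; 4.5000 4.2500]
BᵀPA = [-54.0000 9.0000; -3.0000 2.5000]
K = S⁻¹·BᵀPA = [-1.2178 0.1522; 0.5835 0.4271]
A−BK = [-0.3615 -0.3298; 2.4165 1.5729]
AᵀP(A−BK) = [7.9915 3.5011; 3.5011 2.5624]
P' = Q + AᵀP(A−BK) = [9.9915 4.5011; 4.5011 3.5624]
tr(P') = 13.5539


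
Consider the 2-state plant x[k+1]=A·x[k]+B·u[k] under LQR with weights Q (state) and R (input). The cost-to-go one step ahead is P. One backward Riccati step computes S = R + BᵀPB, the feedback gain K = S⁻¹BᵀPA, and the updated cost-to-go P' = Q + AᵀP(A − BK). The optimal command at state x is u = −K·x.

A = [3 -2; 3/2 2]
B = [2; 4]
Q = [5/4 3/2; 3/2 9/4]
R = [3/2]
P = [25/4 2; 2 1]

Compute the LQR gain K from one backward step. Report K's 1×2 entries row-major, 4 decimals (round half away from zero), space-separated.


0.9866 -0.3356

BᵀP = [20.5000 8.0000]
S = R + BᵀPB = [3/2] + [73.0000] = [74.5000]
BᵀPA = [73.5000 -25.0000]
K = S⁻¹·BᵀPA = [0.9866 -0.3356]
A−BK = [1.0268 -1.3289; -2.4463 3.3423]
AᵀP(A−BK) = [3.9866 -3.8356; -3.8356 4.6107]
P' = Q + AᵀP(A−BK) = [5.2366 -2.3356; -2.3356 6.8607]
tr(P') = 12.0973


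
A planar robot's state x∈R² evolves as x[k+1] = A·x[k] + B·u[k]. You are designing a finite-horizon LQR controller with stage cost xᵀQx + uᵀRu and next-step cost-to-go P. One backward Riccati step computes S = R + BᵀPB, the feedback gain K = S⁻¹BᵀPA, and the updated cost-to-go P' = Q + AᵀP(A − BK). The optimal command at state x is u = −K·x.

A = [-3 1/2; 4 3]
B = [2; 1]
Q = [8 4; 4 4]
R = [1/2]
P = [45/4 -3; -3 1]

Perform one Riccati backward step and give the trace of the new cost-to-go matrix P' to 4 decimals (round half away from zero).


BᵀP = [19.5000 -5.0000]
S = R + BᵀPB = [1/2] + [34.0000] = [34.5000]
BᵀPA = [-78.5000 -5.2500]
K = S⁻¹·BᵀPA = [-2.2754 -0.1522]
A−BK = [1.5507 0.8043; 6.2754 3.1522]
AᵀP(A−BK) = [10.6341 4.1793; 4.1793 2.0136]
P' = Q + AᵀP(A−BK) = [18.6341 8.1793; 8.1793 6.0136]
tr(P') = 24.6476

24.6476


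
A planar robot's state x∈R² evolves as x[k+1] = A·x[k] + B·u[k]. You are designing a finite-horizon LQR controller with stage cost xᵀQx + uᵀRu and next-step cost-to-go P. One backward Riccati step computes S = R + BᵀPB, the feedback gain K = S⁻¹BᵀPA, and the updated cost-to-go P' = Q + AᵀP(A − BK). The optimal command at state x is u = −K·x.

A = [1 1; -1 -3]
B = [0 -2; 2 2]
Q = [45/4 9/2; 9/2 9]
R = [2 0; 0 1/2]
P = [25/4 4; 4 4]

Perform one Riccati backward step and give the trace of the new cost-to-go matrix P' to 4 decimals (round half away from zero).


BᵀP = [8.0000 8.0000; -4.5000 0.0000]
S = R + BᵀPB = [2 0; 0 1/2] + [16.0000 0.0000; 0.0000 9.0000] = [18.0000 0.0000; 0.0000 9.5000]
BᵀPA = [0.0000 -16.0000; -4.5000 -4.5000]
K = S⁻¹·BᵀPA = [0.0000 -0.8889; -0.4737 -0.4737]
A−BK = [0.0526 0.0526; -0.0526 -0.2749]
AᵀP(A−BK) = [0.1184 0.1184; 0.1184 1.8962]
P' = Q + AᵀP(A−BK) = [11.3684 4.6184; 4.6184 10.8962]
tr(P') = 22.2646

22.2646


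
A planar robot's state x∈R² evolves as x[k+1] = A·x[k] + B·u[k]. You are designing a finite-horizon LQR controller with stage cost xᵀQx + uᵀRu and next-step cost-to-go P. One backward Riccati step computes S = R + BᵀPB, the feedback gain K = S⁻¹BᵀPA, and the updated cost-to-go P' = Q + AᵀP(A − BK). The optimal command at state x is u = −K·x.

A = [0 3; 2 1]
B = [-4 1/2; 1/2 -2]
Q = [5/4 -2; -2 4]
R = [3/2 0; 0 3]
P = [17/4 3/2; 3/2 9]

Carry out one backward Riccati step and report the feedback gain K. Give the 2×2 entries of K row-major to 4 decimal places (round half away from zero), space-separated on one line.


BᵀP = [-16.2500 -1.5000; -0.8750 -17.2500]
S = R + BᵀPB = [3/2 0; 0 3] + [64.2500 -5.1250; -5.1250 34.0625] = [65.7500 -5.1250; -5.1250 37.0625]
BᵀPA = [-3.0000 -50.2500; -34.5000 -19.8750]
K = S⁻¹·BᵀPA = [-0.1195 -0.8148; -0.9474 -0.6489]
A−BK = [-0.0042 0.0651; 0.1650 0.1096]
AᵀP(A−BK) = [2.9569 2.1673; 2.1673 2.4067]
P' = Q + AᵀP(A−BK) = [4.2069 0.1673; 0.1673 6.4067]
tr(P') = 10.6137

-0.1195 -0.8148 -0.9474 -0.6489


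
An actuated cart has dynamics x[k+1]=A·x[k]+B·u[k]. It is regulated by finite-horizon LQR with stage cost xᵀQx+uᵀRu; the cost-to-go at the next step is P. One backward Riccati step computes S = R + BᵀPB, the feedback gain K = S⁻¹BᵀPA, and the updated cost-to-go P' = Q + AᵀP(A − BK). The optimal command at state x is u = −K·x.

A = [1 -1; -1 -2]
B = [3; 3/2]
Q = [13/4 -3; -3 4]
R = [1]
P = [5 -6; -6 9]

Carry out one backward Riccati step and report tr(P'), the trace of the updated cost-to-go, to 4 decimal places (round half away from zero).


BᵀP = [6.0000 -4.5000]
S = R + BᵀPB = [1] + [11.2500] = [12.2500]
BᵀPA = [10.5000 3.0000]
K = S⁻¹·BᵀPA = [0.8571 0.2449]
A−BK = [-1.5714 -1.7347; -2.2857 -2.3673]
AᵀP(A−BK) = [17.0000 16.4286; 16.4286 16.2653]
P' = Q + AᵀP(A−BK) = [20.2500 13.4286; 13.4286 20.2653]
tr(P') = 40.5153

40.5153


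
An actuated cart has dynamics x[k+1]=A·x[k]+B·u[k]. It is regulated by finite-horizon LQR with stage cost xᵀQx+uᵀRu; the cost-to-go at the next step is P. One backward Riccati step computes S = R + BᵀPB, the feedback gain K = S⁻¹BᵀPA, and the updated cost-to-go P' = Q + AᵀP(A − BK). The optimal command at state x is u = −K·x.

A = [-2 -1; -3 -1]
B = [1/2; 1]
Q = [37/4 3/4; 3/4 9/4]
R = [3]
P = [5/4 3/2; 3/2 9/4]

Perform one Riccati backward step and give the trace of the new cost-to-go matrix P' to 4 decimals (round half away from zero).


BᵀP = [2.1250 3.0000]
S = R + BᵀPB = [3] + [4.0625] = [7.0625]
BᵀPA = [-13.2500 -5.1250]
K = S⁻¹·BᵀPA = [-1.8761 -0.7257]
A−BK = [-1.0619 -0.6372; -1.1239 -0.2743]
AᵀP(A−BK) = [18.3916 7.1350; 7.1350 2.7810]
P' = Q + AᵀP(A−BK) = [27.6416 7.8850; 7.8850 5.0310]
tr(P') = 32.6726

32.6726


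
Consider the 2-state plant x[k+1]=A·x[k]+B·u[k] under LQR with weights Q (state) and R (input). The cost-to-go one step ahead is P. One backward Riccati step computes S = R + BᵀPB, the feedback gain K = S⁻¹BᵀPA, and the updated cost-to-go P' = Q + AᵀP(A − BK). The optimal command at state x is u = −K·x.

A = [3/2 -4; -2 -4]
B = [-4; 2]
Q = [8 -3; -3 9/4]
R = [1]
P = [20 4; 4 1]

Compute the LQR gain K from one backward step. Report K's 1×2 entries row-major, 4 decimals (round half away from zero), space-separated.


BᵀP = [-72.0000 -14.0000]
S = R + BᵀPB = [1] + [260.0000] = [261.0000]
BᵀPA = [-80.0000 344.0000]
K = S⁻¹·BᵀPA = [-0.3065 1.3180]
A−BK = [0.2739 1.2720; -1.3870 -6.6360]
AᵀP(A−BK) = [0.4789 1.4406; 1.4406 10.6054]
P' = Q + AᵀP(A−BK) = [8.4789 -1.5594; -1.5594 12.8554]
tr(P') = 21.3343

-0.3065 1.3180


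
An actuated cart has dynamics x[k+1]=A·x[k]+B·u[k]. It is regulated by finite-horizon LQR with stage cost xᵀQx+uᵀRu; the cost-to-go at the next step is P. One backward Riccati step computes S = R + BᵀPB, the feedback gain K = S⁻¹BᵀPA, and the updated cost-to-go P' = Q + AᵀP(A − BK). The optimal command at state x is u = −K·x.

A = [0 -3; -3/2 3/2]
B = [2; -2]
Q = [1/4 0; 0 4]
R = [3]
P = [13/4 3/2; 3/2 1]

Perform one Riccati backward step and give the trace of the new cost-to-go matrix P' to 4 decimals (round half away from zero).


BᵀP = [3.5000 1.0000]
S = R + BᵀPB = [3] + [5.0000] = [8.0000]
BᵀPA = [-1.5000 -9.0000]
K = S⁻¹·BᵀPA = [-0.1875 -1.1250]
A−BK = [0.3750 -0.7500; -1.8750 -0.7500]
AᵀP(A−BK) = [1.9688 2.8125; 2.8125 7.8750]
P' = Q + AᵀP(A−BK) = [2.2188 2.8125; 2.8125 11.8750]
tr(P') = 14.0938

14.0938


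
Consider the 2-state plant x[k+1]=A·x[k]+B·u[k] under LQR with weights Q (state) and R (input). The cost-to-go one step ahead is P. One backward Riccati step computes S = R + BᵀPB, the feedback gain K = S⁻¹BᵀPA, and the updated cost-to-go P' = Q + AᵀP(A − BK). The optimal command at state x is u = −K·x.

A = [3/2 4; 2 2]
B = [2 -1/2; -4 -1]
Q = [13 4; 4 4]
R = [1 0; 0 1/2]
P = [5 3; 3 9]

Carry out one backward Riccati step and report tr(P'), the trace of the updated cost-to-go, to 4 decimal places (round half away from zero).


31.5853

BᵀP = [-2.0000 -30.0000; -5.5000 -10.5000]
S = R + BᵀPB = [1 0; 0 1/2] + [116.0000 31.0000; 31.0000 13.2500] = [117.0000 31.0000; 31.0000 13.7500]
BᵀPA = [-63.0000 -68.0000; -29.2500 -43.0000]
K = S⁻¹·BᵀPA = [0.0625 0.6144; -2.2682 -4.5125]
A−BK = [0.2408 0.5149; -0.0181 -0.0548]
AᵀP(A−BK) = [2.8431 5.7175; 5.7175 11.7422]
P' = Q + AᵀP(A−BK) = [15.8431 9.7175; 9.7175 15.7422]
tr(P') = 31.5853
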